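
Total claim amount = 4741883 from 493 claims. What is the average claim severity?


severity = total / number
= 4741883 / 493
= 9618.4239


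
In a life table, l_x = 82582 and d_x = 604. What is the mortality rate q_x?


q_x = d_x / l_x
= 604 / 82582
= 0.0073


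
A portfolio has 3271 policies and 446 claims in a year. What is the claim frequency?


frequency = claims / policies
= 446 / 3271
= 0.1363


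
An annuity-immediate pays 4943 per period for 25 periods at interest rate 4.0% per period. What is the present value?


PV = PMT * (1 - (1+i)^(-n)) / i
= 4943 * (1 - (1+0.04)^(-25)) / 0.04
= 4943 * (1 - 0.375117) / 0.04
= 4943 * 15.62208
= 77219.9412


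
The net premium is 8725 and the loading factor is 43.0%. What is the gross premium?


Gross = net * (1 + loading)
= 8725 * (1 + 0.43)
= 8725 * 1.43
= 12476.75


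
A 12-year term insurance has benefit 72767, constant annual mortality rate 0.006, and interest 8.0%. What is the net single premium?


NSP = benefit * sum_{k=0}^{n-1} k_p_x * q * v^(k+1)
With constant q=0.006, v=0.925926
Sum = 0.043992
NSP = 72767 * 0.043992
= 3201.1735


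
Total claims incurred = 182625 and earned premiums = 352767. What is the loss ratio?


Loss ratio = claims / premiums
= 182625 / 352767
= 0.5177


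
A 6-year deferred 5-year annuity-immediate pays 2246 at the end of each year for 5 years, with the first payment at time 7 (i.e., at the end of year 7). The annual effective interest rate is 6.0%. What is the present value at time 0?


PV at time 6 of the 5-year annuity-immediate:
a_n = 2246 * (1-(1+0.06)^(-5))/0.06 = 9460.9691
Discount back 6 years to time 0:
PV = 9460.9691 * (1+0.06)^(-6)
= 9460.9691 * 0.704961
= 6669.6099


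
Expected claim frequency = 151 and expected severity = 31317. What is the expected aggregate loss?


E[S] = E[N] * E[X]
= 151 * 31317
= 4.7289e+06


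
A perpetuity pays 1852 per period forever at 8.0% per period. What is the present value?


PV = PMT / i
= 1852 / 0.08
= 23150.0


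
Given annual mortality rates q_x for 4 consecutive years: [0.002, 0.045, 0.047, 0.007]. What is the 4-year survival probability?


p_k = 1 - q_k for each year
Survival = product of (1 - q_k)
= 0.998 * 0.955 * 0.953 * 0.993
= 0.9019


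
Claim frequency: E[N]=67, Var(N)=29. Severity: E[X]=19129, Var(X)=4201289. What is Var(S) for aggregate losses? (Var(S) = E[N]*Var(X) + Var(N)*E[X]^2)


Var(S) = E[N]*Var(X) + Var(N)*E[X]^2
= 67*4201289 + 29*19129^2
= 281486363 + 10611640589
= 1.0893e+10


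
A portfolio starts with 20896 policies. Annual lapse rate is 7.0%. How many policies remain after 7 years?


remaining = initial * (1 - lapse)^years
= 20896 * (1 - 0.07)^7
= 20896 * 0.601701
= 12573.1414


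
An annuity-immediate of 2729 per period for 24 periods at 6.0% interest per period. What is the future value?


FV = PMT * ((1+i)^n - 1) / i
= 2729 * ((1.06)^24 - 1) / 0.06
= 2729 * (4.048935 - 1) / 0.06
= 138675.7106


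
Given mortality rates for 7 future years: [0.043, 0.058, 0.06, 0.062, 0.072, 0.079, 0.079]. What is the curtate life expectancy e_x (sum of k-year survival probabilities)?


e_x = sum_{k=1}^{n} k_p_x
k_p_x values:
  1_p_x = 0.957
  2_p_x = 0.901494
  3_p_x = 0.847404
  4_p_x = 0.794865
  5_p_x = 0.737635
  6_p_x = 0.679362
  7_p_x = 0.625692
e_x = 5.5435


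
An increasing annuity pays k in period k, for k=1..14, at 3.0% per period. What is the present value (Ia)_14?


(Ia)_n = sum_{k=1}^{n} k * v^k, v = 1/(1+i)
v = 0.970874
Sum computed term by term:
(Ia)_14 = 79.3102


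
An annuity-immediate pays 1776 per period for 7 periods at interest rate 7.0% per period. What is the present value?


PV = PMT * (1 - (1+i)^(-n)) / i
= 1776 * (1 - (1+0.07)^(-7)) / 0.07
= 1776 * (1 - 0.62275) / 0.07
= 1776 * 5.389289
= 9571.378


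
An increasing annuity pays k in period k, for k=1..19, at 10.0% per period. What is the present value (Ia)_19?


(Ia)_n = sum_{k=1}^{n} k * v^k, v = 1/(1+i)
v = 0.909091
Sum computed term by term:
(Ia)_19 = 60.9476


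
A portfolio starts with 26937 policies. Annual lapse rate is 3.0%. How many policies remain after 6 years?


remaining = initial * (1 - lapse)^years
= 26937 * (1 - 0.03)^6
= 26937 * 0.832972
= 22437.7669


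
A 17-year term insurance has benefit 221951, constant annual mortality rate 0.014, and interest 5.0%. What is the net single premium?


NSP = benefit * sum_{k=0}^{n-1} k_p_x * q * v^(k+1)
With constant q=0.014, v=0.952381
Sum = 0.14365
NSP = 221951 * 0.14365
= 31883.3535


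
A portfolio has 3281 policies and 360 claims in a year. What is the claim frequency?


frequency = claims / policies
= 360 / 3281
= 0.1097


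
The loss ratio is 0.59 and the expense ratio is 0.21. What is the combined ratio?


Combined ratio = loss ratio + expense ratio
= 0.59 + 0.21
= 0.8


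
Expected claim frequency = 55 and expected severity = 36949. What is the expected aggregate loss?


E[S] = E[N] * E[X]
= 55 * 36949
= 2.0322e+06


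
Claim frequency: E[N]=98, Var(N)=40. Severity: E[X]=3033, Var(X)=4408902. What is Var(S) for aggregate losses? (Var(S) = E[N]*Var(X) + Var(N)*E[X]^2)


Var(S) = E[N]*Var(X) + Var(N)*E[X]^2
= 98*4408902 + 40*3033^2
= 432072396 + 367963560
= 8.0004e+08


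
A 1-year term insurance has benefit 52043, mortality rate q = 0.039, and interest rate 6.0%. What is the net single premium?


NSP = benefit * q * v
v = 1/(1+i) = 0.943396
NSP = 52043 * 0.039 * 0.943396
= 1914.7896


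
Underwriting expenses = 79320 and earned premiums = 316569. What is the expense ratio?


Expense ratio = expenses / premiums
= 79320 / 316569
= 0.2506


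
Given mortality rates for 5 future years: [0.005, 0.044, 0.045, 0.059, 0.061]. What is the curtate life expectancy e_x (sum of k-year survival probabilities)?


e_x = sum_{k=1}^{n} k_p_x
k_p_x values:
  1_p_x = 0.995
  2_p_x = 0.95122
  3_p_x = 0.908415
  4_p_x = 0.854819
  5_p_x = 0.802675
e_x = 4.5121


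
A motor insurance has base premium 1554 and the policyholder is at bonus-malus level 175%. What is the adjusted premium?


adjusted = base * BM_level / 100
= 1554 * 175 / 100
= 1554 * 1.75
= 2719.5


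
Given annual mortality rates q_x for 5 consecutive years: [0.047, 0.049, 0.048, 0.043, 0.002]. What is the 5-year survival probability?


p_k = 1 - q_k for each year
Survival = product of (1 - q_k)
= 0.953 * 0.951 * 0.952 * 0.957 * 0.998
= 0.824


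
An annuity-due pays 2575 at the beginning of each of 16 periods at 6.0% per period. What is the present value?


PV_due = PMT * (1-(1+i)^(-n))/i * (1+i)
PV_immediate = 26022.6803
PV_due = 26022.6803 * 1.06
= 27584.0411


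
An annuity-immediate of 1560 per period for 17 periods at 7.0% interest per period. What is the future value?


FV = PMT * ((1+i)^n - 1) / i
= 1560 * ((1.07)^17 - 1) / 0.07
= 1560 * (3.158815 - 1) / 0.07
= 48110.739


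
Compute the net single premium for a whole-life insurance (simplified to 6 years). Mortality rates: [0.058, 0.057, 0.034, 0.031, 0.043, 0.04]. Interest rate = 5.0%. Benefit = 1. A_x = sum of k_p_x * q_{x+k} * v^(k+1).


v = 0.952381
Year 0: k_p_x=1.0, q=0.058, term=0.055238
Year 1: k_p_x=0.942, q=0.057, term=0.048702
Year 2: k_p_x=0.888306, q=0.034, term=0.02609
Year 3: k_p_x=0.858104, q=0.031, term=0.021885
Year 4: k_p_x=0.831502, q=0.043, term=0.028015
Year 5: k_p_x=0.795748, q=0.04, term=0.023752
A_x = 0.2037


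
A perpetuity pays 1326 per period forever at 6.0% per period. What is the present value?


PV = PMT / i
= 1326 / 0.06
= 22100.0


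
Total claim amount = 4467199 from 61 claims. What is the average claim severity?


severity = total / number
= 4467199 / 61
= 73232.7705


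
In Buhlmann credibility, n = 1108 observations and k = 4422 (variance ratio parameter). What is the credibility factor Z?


Z = n / (n + k)
= 1108 / (1108 + 4422)
= 1108 / 5530
= 0.2004


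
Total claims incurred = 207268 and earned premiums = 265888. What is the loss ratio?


Loss ratio = claims / premiums
= 207268 / 265888
= 0.7795


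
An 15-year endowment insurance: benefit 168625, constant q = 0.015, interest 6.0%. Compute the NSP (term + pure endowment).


Term component = 22507.2066
Pure endowment = 15_p_x * v^15 * benefit = 0.797156 * 0.417265 * 168625 = 56088.9669
NSP = 78596.1736


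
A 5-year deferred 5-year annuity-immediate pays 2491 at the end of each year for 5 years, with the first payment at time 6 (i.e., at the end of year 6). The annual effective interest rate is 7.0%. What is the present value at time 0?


PV at time 5 of the 5-year annuity-immediate:
a_n = 2491 * (1-(1+0.07)^(-5))/0.07 = 10213.5918
Discount back 5 years to time 0:
PV = 10213.5918 * (1+0.07)^(-5)
= 10213.5918 * 0.712986
= 7282.1498


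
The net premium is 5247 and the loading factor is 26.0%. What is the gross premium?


Gross = net * (1 + loading)
= 5247 * (1 + 0.26)
= 5247 * 1.26
= 6611.22


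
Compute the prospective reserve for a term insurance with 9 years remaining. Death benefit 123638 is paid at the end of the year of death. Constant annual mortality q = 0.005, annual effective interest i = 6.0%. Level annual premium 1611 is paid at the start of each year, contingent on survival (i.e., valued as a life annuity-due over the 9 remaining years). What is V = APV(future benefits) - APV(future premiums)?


v = 1/(1+i) = 0.943396
APV(future benefits) per unit = sum_{k=0}^{8} k_p_x * q * v^(k+1) = 0.033401
APV(future benefits) = 123638 * 0.033401 = 4129.6084
Life annuity-due factor ä_{x:9} = sum_{k=0}^{8} k_p_x * v^k = 7.08097
APV(future premiums) = 1611 * 7.08097 = 11407.4427
V = 4129.6084 - 11407.4427
= -7277.8344


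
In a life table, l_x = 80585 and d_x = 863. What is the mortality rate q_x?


q_x = d_x / l_x
= 863 / 80585
= 0.0107


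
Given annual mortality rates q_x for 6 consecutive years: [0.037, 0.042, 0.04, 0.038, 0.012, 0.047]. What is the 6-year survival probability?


p_k = 1 - q_k for each year
Survival = product of (1 - q_k)
= 0.963 * 0.958 * 0.96 * 0.962 * 0.988 * 0.953
= 0.8022


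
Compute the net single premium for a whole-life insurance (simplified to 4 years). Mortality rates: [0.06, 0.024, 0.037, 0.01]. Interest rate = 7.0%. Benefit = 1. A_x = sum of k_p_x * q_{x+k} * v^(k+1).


v = 0.934579
Year 0: k_p_x=1.0, q=0.06, term=0.056075
Year 1: k_p_x=0.94, q=0.024, term=0.019705
Year 2: k_p_x=0.91744, q=0.037, term=0.027709
Year 3: k_p_x=0.883495, q=0.01, term=0.00674
A_x = 0.1102


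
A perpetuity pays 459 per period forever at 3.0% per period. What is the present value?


PV = PMT / i
= 459 / 0.03
= 15300.0


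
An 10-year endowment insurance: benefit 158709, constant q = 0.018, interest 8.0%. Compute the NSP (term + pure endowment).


Term component = 17890.9718
Pure endowment = 10_p_x * v^10 * benefit = 0.833902 * 0.463193 * 158709 = 61302.5977
NSP = 79193.5696


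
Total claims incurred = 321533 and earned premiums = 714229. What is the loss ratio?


Loss ratio = claims / premiums
= 321533 / 714229
= 0.4502


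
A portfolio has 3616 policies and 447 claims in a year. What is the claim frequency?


frequency = claims / policies
= 447 / 3616
= 0.1236


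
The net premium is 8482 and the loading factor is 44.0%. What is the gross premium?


Gross = net * (1 + loading)
= 8482 * (1 + 0.44)
= 8482 * 1.44
= 12214.08


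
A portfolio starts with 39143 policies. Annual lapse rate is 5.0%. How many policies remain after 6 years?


remaining = initial * (1 - lapse)^years
= 39143 * (1 - 0.05)^6
= 39143 * 0.735092
= 28773.7019


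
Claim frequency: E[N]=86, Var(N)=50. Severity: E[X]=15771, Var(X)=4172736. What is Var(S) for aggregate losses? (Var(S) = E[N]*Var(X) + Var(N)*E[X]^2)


Var(S) = E[N]*Var(X) + Var(N)*E[X]^2
= 86*4172736 + 50*15771^2
= 358855296 + 12436222050
= 1.2795e+10


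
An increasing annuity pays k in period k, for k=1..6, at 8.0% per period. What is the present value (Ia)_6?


(Ia)_n = sum_{k=1}^{n} k * v^k, v = 1/(1+i)
v = 0.925926
Sum computed term by term:
(Ia)_6 = 15.1462


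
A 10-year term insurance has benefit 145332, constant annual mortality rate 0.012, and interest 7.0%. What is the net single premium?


NSP = benefit * sum_{k=0}^{n-1} k_p_x * q * v^(k+1)
With constant q=0.012, v=0.934579
Sum = 0.080409
NSP = 145332 * 0.080409
= 11686.0061


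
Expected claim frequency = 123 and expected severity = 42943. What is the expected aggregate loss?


E[S] = E[N] * E[X]
= 123 * 42943
= 5.2820e+06


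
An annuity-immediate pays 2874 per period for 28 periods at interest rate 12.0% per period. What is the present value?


PV = PMT * (1 - (1+i)^(-n)) / i
= 2874 * (1 - (1+0.12)^(-28)) / 0.12
= 2874 * (1 - 0.041869) / 0.12
= 2874 * 7.984423
= 22947.231


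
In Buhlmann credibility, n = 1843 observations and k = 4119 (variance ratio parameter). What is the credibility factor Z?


Z = n / (n + k)
= 1843 / (1843 + 4119)
= 1843 / 5962
= 0.3091


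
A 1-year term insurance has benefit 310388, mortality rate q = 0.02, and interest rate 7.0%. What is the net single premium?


NSP = benefit * q * v
v = 1/(1+i) = 0.934579
NSP = 310388 * 0.02 * 0.934579
= 5801.6449


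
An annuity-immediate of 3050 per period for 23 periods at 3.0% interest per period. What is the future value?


FV = PMT * ((1+i)^n - 1) / i
= 3050 * ((1.03)^23 - 1) / 0.03
= 3050 * (1.973587 - 1) / 0.03
= 98981.2953


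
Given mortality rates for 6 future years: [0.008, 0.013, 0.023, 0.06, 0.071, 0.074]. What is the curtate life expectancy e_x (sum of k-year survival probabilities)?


e_x = sum_{k=1}^{n} k_p_x
k_p_x values:
  1_p_x = 0.992
  2_p_x = 0.979104
  3_p_x = 0.956585
  4_p_x = 0.89919
  5_p_x = 0.835347
  6_p_x = 0.773531
e_x = 5.4358


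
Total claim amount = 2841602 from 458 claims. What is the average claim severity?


severity = total / number
= 2841602 / 458
= 6204.3712


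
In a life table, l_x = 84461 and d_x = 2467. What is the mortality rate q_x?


q_x = d_x / l_x
= 2467 / 84461
= 0.0292


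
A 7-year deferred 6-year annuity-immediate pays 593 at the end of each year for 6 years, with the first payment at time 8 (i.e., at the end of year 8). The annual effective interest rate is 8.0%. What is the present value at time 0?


PV at time 7 of the 6-year annuity-immediate:
a_n = 593 * (1-(1+0.08)^(-6))/0.08 = 2741.3676
Discount back 7 years to time 0:
PV = 2741.3676 * (1+0.08)^(-7)
= 2741.3676 * 0.58349
= 1599.5617


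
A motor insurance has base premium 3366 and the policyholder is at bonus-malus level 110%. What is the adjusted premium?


adjusted = base * BM_level / 100
= 3366 * 110 / 100
= 3366 * 1.1
= 3702.6


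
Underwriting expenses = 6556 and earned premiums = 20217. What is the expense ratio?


Expense ratio = expenses / premiums
= 6556 / 20217
= 0.3243


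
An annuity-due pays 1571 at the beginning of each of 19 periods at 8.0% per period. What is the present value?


PV_due = PMT * (1-(1+i)^(-n))/i * (1+i)
PV_immediate = 15087.2543
PV_due = 15087.2543 * 1.08
= 16294.2347


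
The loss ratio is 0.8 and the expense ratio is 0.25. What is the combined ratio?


Combined ratio = loss ratio + expense ratio
= 0.8 + 0.25
= 1.05


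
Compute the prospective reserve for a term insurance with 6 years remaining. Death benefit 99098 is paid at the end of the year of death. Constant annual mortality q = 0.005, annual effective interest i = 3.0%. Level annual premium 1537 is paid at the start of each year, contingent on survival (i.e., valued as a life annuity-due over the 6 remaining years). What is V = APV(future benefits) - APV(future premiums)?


v = 1/(1+i) = 0.970874
APV(future benefits) per unit = sum_{k=0}^{5} k_p_x * q * v^(k+1) = 0.026761
APV(future benefits) = 99098 * 0.026761 = 2651.98
Life annuity-due factor ä_{x:6} = sum_{k=0}^{5} k_p_x * v^k = 5.512804
APV(future premiums) = 1537 * 5.512804 = 8473.1802
V = 2651.98 - 8473.1802
= -5821.2002


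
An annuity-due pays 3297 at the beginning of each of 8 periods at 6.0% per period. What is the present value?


PV_due = PMT * (1-(1+i)^(-n))/i * (1+i)
PV_immediate = 20473.6902
PV_due = 20473.6902 * 1.06
= 21702.1116


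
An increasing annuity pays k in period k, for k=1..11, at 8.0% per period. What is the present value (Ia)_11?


(Ia)_n = sum_{k=1}^{n} k * v^k, v = 1/(1+i)
v = 0.925926
Sum computed term by term:
(Ia)_11 = 37.4046


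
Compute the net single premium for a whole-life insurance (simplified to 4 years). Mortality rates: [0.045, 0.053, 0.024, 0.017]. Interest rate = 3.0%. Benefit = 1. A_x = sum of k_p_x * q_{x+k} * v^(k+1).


v = 0.970874
Year 0: k_p_x=1.0, q=0.045, term=0.043689
Year 1: k_p_x=0.955, q=0.053, term=0.047709
Year 2: k_p_x=0.904385, q=0.024, term=0.019863
Year 3: k_p_x=0.88268, q=0.017, term=0.013332
A_x = 0.1246


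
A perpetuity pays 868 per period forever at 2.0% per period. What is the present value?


PV = PMT / i
= 868 / 0.02
= 43400.0


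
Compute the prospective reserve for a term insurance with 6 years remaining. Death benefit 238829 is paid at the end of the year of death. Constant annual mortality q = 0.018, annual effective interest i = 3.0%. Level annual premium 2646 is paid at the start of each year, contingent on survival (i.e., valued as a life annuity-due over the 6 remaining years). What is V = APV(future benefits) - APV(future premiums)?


v = 1/(1+i) = 0.970874
APV(future benefits) per unit = sum_{k=0}^{5} k_p_x * q * v^(k+1) = 0.093371
APV(future benefits) = 238829 * 0.093371 = 22299.7842
Life annuity-due factor ä_{x:6} = sum_{k=0}^{5} k_p_x * v^k = 5.342916
APV(future premiums) = 2646 * 5.342916 = 14137.3548
V = 22299.7842 - 14137.3548
= 8162.4293


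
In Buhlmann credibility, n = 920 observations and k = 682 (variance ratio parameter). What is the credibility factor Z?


Z = n / (n + k)
= 920 / (920 + 682)
= 920 / 1602
= 0.5743


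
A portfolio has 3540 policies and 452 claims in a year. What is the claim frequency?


frequency = claims / policies
= 452 / 3540
= 0.1277


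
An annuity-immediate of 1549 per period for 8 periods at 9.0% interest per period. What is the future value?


FV = PMT * ((1+i)^n - 1) / i
= 1549 * ((1.09)^8 - 1) / 0.09
= 1549 * (1.992563 - 1) / 0.09
= 17083.1059


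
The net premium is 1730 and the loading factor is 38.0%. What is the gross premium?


Gross = net * (1 + loading)
= 1730 * (1 + 0.38)
= 1730 * 1.38
= 2387.4


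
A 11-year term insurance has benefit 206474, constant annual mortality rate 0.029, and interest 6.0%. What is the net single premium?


NSP = benefit * sum_{k=0}^{n-1} k_p_x * q * v^(k+1)
With constant q=0.029, v=0.943396
Sum = 0.201662
NSP = 206474 * 0.201662
= 41637.906


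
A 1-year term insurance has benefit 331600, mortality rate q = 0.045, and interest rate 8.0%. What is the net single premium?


NSP = benefit * q * v
v = 1/(1+i) = 0.925926
NSP = 331600 * 0.045 * 0.925926
= 13816.6667


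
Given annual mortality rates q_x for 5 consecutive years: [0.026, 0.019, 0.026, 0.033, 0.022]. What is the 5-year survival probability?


p_k = 1 - q_k for each year
Survival = product of (1 - q_k)
= 0.974 * 0.981 * 0.974 * 0.967 * 0.978
= 0.8801


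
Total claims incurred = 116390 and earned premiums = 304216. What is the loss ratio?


Loss ratio = claims / premiums
= 116390 / 304216
= 0.3826


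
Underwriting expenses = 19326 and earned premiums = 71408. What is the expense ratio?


Expense ratio = expenses / premiums
= 19326 / 71408
= 0.2706


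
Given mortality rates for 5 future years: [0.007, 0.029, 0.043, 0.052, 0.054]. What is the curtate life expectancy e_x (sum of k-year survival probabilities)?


e_x = sum_{k=1}^{n} k_p_x
k_p_x values:
  1_p_x = 0.993
  2_p_x = 0.964203
  3_p_x = 0.922742
  4_p_x = 0.87476
  5_p_x = 0.827523
e_x = 4.5822


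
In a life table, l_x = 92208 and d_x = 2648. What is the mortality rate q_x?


q_x = d_x / l_x
= 2648 / 92208
= 0.0287


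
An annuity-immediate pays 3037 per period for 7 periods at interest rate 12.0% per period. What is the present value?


PV = PMT * (1 - (1+i)^(-n)) / i
= 3037 * (1 - (1+0.12)^(-7)) / 0.12
= 3037 * (1 - 0.452349) / 0.12
= 3037 * 4.563757
= 13860.1286


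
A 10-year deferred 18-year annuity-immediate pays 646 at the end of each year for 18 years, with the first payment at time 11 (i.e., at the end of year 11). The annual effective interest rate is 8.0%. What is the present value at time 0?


PV at time 10 of the 18-year annuity-immediate:
a_n = 646 * (1-(1+0.08)^(-18))/0.08 = 6054.2391
Discount back 10 years to time 0:
PV = 6054.2391 * (1+0.08)^(-10)
= 6054.2391 * 0.463193
= 2804.2841


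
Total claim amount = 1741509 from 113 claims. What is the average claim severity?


severity = total / number
= 1741509 / 113
= 15411.5841


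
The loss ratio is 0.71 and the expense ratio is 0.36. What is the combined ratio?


Combined ratio = loss ratio + expense ratio
= 0.71 + 0.36
= 1.07


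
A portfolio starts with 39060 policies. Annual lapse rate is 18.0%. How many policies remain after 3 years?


remaining = initial * (1 - lapse)^years
= 39060 * (1 - 0.18)^3
= 39060 * 0.551368
= 21536.4341


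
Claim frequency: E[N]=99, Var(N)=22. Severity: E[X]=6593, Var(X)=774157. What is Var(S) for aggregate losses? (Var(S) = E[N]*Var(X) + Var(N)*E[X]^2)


Var(S) = E[N]*Var(X) + Var(N)*E[X]^2
= 99*774157 + 22*6593^2
= 76641543 + 956288278
= 1.0329e+09


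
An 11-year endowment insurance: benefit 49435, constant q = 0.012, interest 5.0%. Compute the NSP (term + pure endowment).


Term component = 4669.5072
Pure endowment = 11_p_x * v^11 * benefit = 0.875642 * 0.584679 * 49435 = 25309.2129
NSP = 29978.7201


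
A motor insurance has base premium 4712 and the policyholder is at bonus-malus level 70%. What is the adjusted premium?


adjusted = base * BM_level / 100
= 4712 * 70 / 100
= 4712 * 0.7
= 3298.4


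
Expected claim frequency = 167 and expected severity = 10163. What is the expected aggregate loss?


E[S] = E[N] * E[X]
= 167 * 10163
= 1.6972e+06


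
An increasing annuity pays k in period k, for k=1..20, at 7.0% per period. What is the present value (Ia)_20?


(Ia)_n = sum_{k=1}^{n} k * v^k, v = 1/(1+i)
v = 0.934579
Sum computed term by term:
(Ia)_20 = 88.1031


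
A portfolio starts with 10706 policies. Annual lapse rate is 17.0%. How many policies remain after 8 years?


remaining = initial * (1 - lapse)^years
= 10706 * (1 - 0.17)^8
= 10706 * 0.225229
= 2411.3041


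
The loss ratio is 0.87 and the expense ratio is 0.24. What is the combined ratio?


Combined ratio = loss ratio + expense ratio
= 0.87 + 0.24
= 1.11


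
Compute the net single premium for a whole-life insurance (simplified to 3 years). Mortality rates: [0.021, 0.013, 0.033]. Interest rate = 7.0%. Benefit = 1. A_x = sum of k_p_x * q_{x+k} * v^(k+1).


v = 0.934579
Year 0: k_p_x=1.0, q=0.021, term=0.019626
Year 1: k_p_x=0.979, q=0.013, term=0.011116
Year 2: k_p_x=0.966273, q=0.033, term=0.026029
A_x = 0.0568


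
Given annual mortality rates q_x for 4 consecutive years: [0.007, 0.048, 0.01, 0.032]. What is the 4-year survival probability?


p_k = 1 - q_k for each year
Survival = product of (1 - q_k)
= 0.993 * 0.952 * 0.99 * 0.968
= 0.9059


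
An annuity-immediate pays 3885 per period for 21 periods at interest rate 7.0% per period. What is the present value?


PV = PMT * (1 - (1+i)^(-n)) / i
= 3885 * (1 - (1+0.07)^(-21)) / 0.07
= 3885 * (1 - 0.241513) / 0.07
= 3885 * 10.835527
= 42096.0237


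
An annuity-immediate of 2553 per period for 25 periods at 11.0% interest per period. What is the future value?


FV = PMT * ((1+i)^n - 1) / i
= 2553 * ((1.11)^25 - 1) / 0.11
= 2553 * (13.585464 - 1) / 0.11
= 292097.1735


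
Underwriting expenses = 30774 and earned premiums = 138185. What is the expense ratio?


Expense ratio = expenses / premiums
= 30774 / 138185
= 0.2227


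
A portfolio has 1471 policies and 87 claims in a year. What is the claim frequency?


frequency = claims / policies
= 87 / 1471
= 0.0591


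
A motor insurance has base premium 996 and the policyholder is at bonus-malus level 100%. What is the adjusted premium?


adjusted = base * BM_level / 100
= 996 * 100 / 100
= 996 * 1.0
= 996.0


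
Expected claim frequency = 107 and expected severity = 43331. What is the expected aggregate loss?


E[S] = E[N] * E[X]
= 107 * 43331
= 4.6364e+06


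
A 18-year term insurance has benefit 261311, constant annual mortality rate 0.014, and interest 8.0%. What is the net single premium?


NSP = benefit * sum_{k=0}^{n-1} k_p_x * q * v^(k+1)
With constant q=0.014, v=0.925926
Sum = 0.120019
NSP = 261311 * 0.120019
= 31362.263


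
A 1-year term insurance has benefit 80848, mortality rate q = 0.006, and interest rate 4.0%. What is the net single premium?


NSP = benefit * q * v
v = 1/(1+i) = 0.961538
NSP = 80848 * 0.006 * 0.961538
= 466.4308


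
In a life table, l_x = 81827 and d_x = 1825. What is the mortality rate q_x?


q_x = d_x / l_x
= 1825 / 81827
= 0.0223


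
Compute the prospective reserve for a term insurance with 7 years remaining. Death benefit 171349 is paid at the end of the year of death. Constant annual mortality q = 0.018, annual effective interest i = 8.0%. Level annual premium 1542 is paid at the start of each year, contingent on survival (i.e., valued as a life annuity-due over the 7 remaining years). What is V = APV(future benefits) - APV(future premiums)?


v = 1/(1+i) = 0.925926
APV(future benefits) per unit = sum_{k=0}^{6} k_p_x * q * v^(k+1) = 0.089298
APV(future benefits) = 171349 * 0.089298 = 15301.0697
Life annuity-due factor ä_{x:7} = sum_{k=0}^{6} k_p_x * v^k = 5.357861
APV(future premiums) = 1542 * 5.357861 = 8261.8222
V = 15301.0697 - 8261.8222
= 7039.2475


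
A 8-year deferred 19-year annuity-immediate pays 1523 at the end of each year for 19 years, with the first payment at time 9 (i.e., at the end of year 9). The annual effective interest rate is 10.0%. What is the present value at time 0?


PV at time 8 of the 19-year annuity-immediate:
a_n = 1523 * (1-(1+0.1)^(-19))/0.1 = 12739.7733
Discount back 8 years to time 0:
PV = 12739.7733 * (1+0.1)^(-8)
= 12739.7733 * 0.466507
= 5943.1983


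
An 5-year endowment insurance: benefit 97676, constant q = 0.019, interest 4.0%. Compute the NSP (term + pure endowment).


Term component = 7965.8063
Pure endowment = 5_p_x * v^5 * benefit = 0.908542 * 0.821927 * 97676 = 72940.0752
NSP = 80905.8815


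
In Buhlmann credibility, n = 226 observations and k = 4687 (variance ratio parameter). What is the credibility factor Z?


Z = n / (n + k)
= 226 / (226 + 4687)
= 226 / 4913
= 0.046


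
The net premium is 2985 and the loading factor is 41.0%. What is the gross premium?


Gross = net * (1 + loading)
= 2985 * (1 + 0.41)
= 2985 * 1.41
= 4208.85


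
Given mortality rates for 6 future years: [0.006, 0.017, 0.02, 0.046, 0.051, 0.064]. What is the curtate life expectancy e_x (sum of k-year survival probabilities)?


e_x = sum_{k=1}^{n} k_p_x
k_p_x values:
  1_p_x = 0.994
  2_p_x = 0.977102
  3_p_x = 0.95756
  4_p_x = 0.913512
  5_p_x = 0.866923
  6_p_x = 0.81144
e_x = 5.5205


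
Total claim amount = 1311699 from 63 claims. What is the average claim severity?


severity = total / number
= 1311699 / 63
= 20820.619


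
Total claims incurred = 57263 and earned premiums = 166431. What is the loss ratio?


Loss ratio = claims / premiums
= 57263 / 166431
= 0.3441


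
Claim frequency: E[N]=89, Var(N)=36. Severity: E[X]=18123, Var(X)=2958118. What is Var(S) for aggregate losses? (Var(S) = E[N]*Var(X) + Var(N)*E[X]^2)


Var(S) = E[N]*Var(X) + Var(N)*E[X]^2
= 89*2958118 + 36*18123^2
= 263272502 + 11823952644
= 1.2087e+10


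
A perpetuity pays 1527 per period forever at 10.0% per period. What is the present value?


PV = PMT / i
= 1527 / 0.1
= 15270.0


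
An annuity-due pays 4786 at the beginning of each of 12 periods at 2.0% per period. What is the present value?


PV_due = PMT * (1-(1+i)^(-n))/i * (1+i)
PV_immediate = 50613.5831
PV_due = 50613.5831 * 1.02
= 51625.8547


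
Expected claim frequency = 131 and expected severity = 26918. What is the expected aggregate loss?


E[S] = E[N] * E[X]
= 131 * 26918
= 3.5263e+06


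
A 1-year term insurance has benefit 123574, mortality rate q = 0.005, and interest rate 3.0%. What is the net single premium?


NSP = benefit * q * v
v = 1/(1+i) = 0.970874
NSP = 123574 * 0.005 * 0.970874
= 599.8738


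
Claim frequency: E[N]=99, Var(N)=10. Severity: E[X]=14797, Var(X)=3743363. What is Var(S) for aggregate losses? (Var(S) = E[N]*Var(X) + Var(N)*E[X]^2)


Var(S) = E[N]*Var(X) + Var(N)*E[X]^2
= 99*3743363 + 10*14797^2
= 370592937 + 2189512090
= 2.5601e+09


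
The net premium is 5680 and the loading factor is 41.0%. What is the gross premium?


Gross = net * (1 + loading)
= 5680 * (1 + 0.41)
= 5680 * 1.41
= 8008.8


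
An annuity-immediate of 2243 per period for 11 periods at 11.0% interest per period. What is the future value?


FV = PMT * ((1+i)^n - 1) / i
= 2243 * ((1.11)^11 - 1) / 0.11
= 2243 * (3.151757 - 1) / 0.11
= 43876.2874


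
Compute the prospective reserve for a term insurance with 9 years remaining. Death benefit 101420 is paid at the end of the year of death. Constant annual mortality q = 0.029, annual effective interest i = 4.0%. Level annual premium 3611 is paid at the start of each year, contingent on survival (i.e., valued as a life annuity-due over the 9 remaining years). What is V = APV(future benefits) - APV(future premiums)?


v = 1/(1+i) = 0.961538
APV(future benefits) per unit = sum_{k=0}^{8} k_p_x * q * v^(k+1) = 0.19371
APV(future benefits) = 101420 * 0.19371 = 19646.035
Life annuity-due factor ä_{x:9} = sum_{k=0}^{8} k_p_x * v^k = 6.94683
APV(future premiums) = 3611 * 6.94683 = 25085.0018
V = 19646.035 - 25085.0018
= -5438.9668


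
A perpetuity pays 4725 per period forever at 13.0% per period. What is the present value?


PV = PMT / i
= 4725 / 0.13
= 36346.1538


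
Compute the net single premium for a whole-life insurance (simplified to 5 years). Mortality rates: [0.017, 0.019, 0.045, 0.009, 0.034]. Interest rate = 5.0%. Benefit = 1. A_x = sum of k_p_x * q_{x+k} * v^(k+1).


v = 0.952381
Year 0: k_p_x=1.0, q=0.017, term=0.01619
Year 1: k_p_x=0.983, q=0.019, term=0.016941
Year 2: k_p_x=0.964323, q=0.045, term=0.037486
Year 3: k_p_x=0.920928, q=0.009, term=0.006819
Year 4: k_p_x=0.91264, q=0.034, term=0.024313
A_x = 0.1017


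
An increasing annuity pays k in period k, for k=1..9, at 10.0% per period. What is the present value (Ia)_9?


(Ia)_n = sum_{k=1}^{n} k * v^k, v = 1/(1+i)
v = 0.909091
Sum computed term by term:
(Ia)_9 = 25.1805


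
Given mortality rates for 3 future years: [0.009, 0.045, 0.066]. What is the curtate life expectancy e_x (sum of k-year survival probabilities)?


e_x = sum_{k=1}^{n} k_p_x
k_p_x values:
  1_p_x = 0.991
  2_p_x = 0.946405
  3_p_x = 0.883942
e_x = 2.8213


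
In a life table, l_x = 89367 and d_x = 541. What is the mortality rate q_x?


q_x = d_x / l_x
= 541 / 89367
= 0.0061


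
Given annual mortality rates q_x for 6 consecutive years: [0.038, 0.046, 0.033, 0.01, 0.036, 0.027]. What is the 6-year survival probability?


p_k = 1 - q_k for each year
Survival = product of (1 - q_k)
= 0.962 * 0.954 * 0.967 * 0.99 * 0.964 * 0.973
= 0.8241


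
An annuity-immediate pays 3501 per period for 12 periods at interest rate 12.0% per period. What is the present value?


PV = PMT * (1 - (1+i)^(-n)) / i
= 3501 * (1 - (1+0.12)^(-12)) / 0.12
= 3501 * (1 - 0.256675) / 0.12
= 3501 * 6.194374
= 21686.5042


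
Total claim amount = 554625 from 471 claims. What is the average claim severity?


severity = total / number
= 554625 / 471
= 1177.5478


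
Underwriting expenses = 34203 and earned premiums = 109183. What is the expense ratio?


Expense ratio = expenses / premiums
= 34203 / 109183
= 0.3133


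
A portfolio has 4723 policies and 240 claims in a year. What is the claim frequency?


frequency = claims / policies
= 240 / 4723
= 0.0508


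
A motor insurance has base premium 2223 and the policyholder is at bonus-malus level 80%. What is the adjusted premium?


adjusted = base * BM_level / 100
= 2223 * 80 / 100
= 2223 * 0.8
= 1778.4


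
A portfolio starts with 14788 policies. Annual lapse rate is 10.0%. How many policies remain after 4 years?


remaining = initial * (1 - lapse)^years
= 14788 * (1 - 0.1)^4
= 14788 * 0.6561
= 9702.4068


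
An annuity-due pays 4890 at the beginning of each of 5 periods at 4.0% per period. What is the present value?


PV_due = PMT * (1-(1+i)^(-n))/i * (1+i)
PV_immediate = 21769.4112
PV_due = 21769.4112 * 1.04
= 22640.1876


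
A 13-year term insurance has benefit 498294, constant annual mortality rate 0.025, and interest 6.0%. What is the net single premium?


NSP = benefit * sum_{k=0}^{n-1} k_p_x * q * v^(k+1)
With constant q=0.025, v=0.943396
Sum = 0.194896
NSP = 498294 * 0.194896
= 97115.6888


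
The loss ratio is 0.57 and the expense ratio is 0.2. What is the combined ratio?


Combined ratio = loss ratio + expense ratio
= 0.57 + 0.2
= 0.77


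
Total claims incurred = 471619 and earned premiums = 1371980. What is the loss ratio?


Loss ratio = claims / premiums
= 471619 / 1371980
= 0.3438


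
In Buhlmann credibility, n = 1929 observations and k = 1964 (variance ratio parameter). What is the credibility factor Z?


Z = n / (n + k)
= 1929 / (1929 + 1964)
= 1929 / 3893
= 0.4955


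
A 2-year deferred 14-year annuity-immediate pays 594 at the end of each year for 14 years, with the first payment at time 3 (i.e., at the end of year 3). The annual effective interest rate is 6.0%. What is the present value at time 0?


PV at time 2 of the 14-year annuity-immediate:
a_n = 594 * (1-(1+0.06)^(-14))/0.06 = 5521.2205
Discount back 2 years to time 0:
PV = 5521.2205 * (1+0.06)^(-2)
= 5521.2205 * 0.889996
= 4913.8665


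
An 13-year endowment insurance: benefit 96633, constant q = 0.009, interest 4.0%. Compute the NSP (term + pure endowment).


Term component = 8271.3704
Pure endowment = 13_p_x * v^13 * benefit = 0.889114 * 0.600574 * 96633 = 51599.9832
NSP = 59871.3536


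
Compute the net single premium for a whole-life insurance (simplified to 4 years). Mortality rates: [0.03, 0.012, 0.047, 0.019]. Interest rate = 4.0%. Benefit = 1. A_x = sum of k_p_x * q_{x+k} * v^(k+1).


v = 0.961538
Year 0: k_p_x=1.0, q=0.03, term=0.028846
Year 1: k_p_x=0.97, q=0.012, term=0.010762
Year 2: k_p_x=0.95836, q=0.047, term=0.040043
Year 3: k_p_x=0.913317, q=0.019, term=0.014833
A_x = 0.0945


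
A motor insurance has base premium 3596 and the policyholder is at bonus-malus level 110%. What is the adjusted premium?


adjusted = base * BM_level / 100
= 3596 * 110 / 100
= 3596 * 1.1
= 3955.6


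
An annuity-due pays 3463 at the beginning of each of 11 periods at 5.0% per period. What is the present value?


PV_due = PMT * (1-(1+i)^(-n))/i * (1+i)
PV_immediate = 28765.1124
PV_due = 28765.1124 * 1.05
= 30203.3681


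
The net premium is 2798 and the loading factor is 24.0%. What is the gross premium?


Gross = net * (1 + loading)
= 2798 * (1 + 0.24)
= 2798 * 1.24
= 3469.52


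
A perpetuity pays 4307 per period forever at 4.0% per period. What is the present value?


PV = PMT / i
= 4307 / 0.04
= 107675.0


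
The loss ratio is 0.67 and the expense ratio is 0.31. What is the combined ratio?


Combined ratio = loss ratio + expense ratio
= 0.67 + 0.31
= 0.98


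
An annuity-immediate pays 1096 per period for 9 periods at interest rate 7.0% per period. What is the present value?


PV = PMT * (1 - (1+i)^(-n)) / i
= 1096 * (1 - (1+0.07)^(-9)) / 0.07
= 1096 * (1 - 0.543934) / 0.07
= 1096 * 6.515232
= 7140.6945


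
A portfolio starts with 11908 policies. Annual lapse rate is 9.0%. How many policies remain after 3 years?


remaining = initial * (1 - lapse)^years
= 11908 * (1 - 0.09)^3
= 11908 * 0.753571
= 8973.5235


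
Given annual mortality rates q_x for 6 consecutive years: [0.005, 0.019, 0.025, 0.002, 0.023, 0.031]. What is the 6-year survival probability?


p_k = 1 - q_k for each year
Survival = product of (1 - q_k)
= 0.995 * 0.981 * 0.975 * 0.998 * 0.977 * 0.969
= 0.8992


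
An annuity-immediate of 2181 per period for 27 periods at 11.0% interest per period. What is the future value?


FV = PMT * ((1+i)^n - 1) / i
= 2181 * ((1.11)^27 - 1) / 0.11
= 2181 * (16.73865 - 1) / 0.11
= 312054.5049


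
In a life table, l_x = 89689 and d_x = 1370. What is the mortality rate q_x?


q_x = d_x / l_x
= 1370 / 89689
= 0.0153


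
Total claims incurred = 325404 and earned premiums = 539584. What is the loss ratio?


Loss ratio = claims / premiums
= 325404 / 539584
= 0.6031


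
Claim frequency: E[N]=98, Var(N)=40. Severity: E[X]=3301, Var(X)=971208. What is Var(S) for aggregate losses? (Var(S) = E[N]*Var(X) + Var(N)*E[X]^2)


Var(S) = E[N]*Var(X) + Var(N)*E[X]^2
= 98*971208 + 40*3301^2
= 95178384 + 435864040
= 5.3104e+08


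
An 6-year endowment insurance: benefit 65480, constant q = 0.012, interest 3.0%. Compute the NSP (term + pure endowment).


Term component = 4135.2365
Pure endowment = 6_p_x * v^6 * benefit = 0.930126 * 0.837484 * 65480 = 51006.6722
NSP = 55141.9087


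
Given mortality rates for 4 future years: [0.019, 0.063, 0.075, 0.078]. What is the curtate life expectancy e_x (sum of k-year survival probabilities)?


e_x = sum_{k=1}^{n} k_p_x
k_p_x values:
  1_p_x = 0.981
  2_p_x = 0.919197
  3_p_x = 0.850257
  4_p_x = 0.783937
e_x = 3.5344


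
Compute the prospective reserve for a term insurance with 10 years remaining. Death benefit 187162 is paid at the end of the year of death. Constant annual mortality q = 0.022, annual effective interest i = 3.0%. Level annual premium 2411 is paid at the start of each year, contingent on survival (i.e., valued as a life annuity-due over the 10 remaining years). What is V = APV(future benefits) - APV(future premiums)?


v = 1/(1+i) = 0.970874
APV(future benefits) per unit = sum_{k=0}^{9} k_p_x * q * v^(k+1) = 0.171057
APV(future benefits) = 187162 * 0.171057 = 32015.2873
Life annuity-due factor ä_{x:10} = sum_{k=0}^{9} k_p_x * v^k = 8.008557
APV(future premiums) = 2411 * 8.008557 = 19308.6309
V = 32015.2873 - 19308.6309
= 12706.6564


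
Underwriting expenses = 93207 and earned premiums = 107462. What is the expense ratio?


Expense ratio = expenses / premiums
= 93207 / 107462
= 0.8673


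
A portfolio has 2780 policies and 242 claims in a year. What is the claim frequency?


frequency = claims / policies
= 242 / 2780
= 0.0871


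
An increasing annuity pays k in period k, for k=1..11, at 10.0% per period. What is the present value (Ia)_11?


(Ia)_n = sum_{k=1}^{n} k * v^k, v = 1/(1+i)
v = 0.909091
Sum computed term by term:
(Ia)_11 = 32.8913


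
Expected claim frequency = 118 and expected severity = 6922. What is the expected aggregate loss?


E[S] = E[N] * E[X]
= 118 * 6922
= 816796


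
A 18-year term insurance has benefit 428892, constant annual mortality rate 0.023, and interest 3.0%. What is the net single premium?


NSP = benefit * sum_{k=0}^{n-1} k_p_x * q * v^(k+1)
With constant q=0.023, v=0.970874
Sum = 0.266281
NSP = 428892 * 0.266281
= 114205.8686


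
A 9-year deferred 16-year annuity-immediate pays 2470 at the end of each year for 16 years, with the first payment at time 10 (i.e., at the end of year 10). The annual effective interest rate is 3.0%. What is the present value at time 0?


PV at time 9 of the 16-year annuity-immediate:
a_n = 2470 * (1-(1+0.03)^(-16))/0.03 = 31025.922
Discount back 9 years to time 0:
PV = 31025.922 * (1+0.03)^(-9)
= 31025.922 * 0.766417
= 23778.7858
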